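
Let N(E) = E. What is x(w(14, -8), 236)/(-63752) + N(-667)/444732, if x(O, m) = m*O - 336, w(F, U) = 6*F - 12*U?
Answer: -2348163499/3544069308 ≈ -0.66256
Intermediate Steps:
w(F, U) = -12*U + 6*F
x(O, m) = -336 + O*m (x(O, m) = O*m - 336 = -336 + O*m)
x(w(14, -8), 236)/(-63752) + N(-667)/444732 = (-336 + (-12*(-8) + 6*14)*236)/(-63752) - 667/444732 = (-336 + (96 + 84)*236)*(-1/63752) - 667*1/444732 = (-336 + 180*236)*(-1/63752) - 667/444732 = (-336 + 42480)*(-1/63752) - 667/444732 = 42144*(-1/63752) - 667/444732 = -5268/7969 - 667/444732 = -2348163499/3544069308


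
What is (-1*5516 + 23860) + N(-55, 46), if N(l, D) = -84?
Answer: 18260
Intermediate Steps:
(-1*5516 + 23860) + N(-55, 46) = (-1*5516 + 23860) - 84 = (-5516 + 23860) - 84 = 18344 - 84 = 18260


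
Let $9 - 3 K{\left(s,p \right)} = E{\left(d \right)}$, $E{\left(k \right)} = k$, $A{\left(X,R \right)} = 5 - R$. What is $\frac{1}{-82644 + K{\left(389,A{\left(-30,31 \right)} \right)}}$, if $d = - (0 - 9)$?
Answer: $- \frac{1}{82644} \approx -1.21 \cdot 10^{-5}$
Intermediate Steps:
$d = 9$ ($d = - (0 - 9) = \left(-1\right) \left(-9\right) = 9$)
$K{\left(s,p \right)} = 0$ ($K{\left(s,p \right)} = 3 - 3 = 0$)
$\frac{1}{-82644 + K{\left(389,A{\left(-30,31 \right)} \right)}} = \frac{1}{-82644 + 0} = \frac{1}{-82644} = - \frac{1}{82644}$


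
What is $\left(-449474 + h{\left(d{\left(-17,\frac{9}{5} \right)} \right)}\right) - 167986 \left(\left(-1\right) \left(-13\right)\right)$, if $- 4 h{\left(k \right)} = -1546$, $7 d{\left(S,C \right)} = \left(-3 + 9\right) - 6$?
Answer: $- \frac{5265811}{2} \approx -2.6329 \cdot 10^{6}$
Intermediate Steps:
$d{\left(S,C \right)} = 0$ ($d{\left(S,C \right)} = \frac{\left(-3 + 9\right) - 6}{7} = \frac{6 - 6}{7} = \frac{1}{7} \cdot 0 = 0$)
$h{\left(k \right)} = \frac{773}{2}$ ($h{\left(k \right)} = \left(- \frac{1}{4}\right) \left(-1546\right) = \frac{773}{2}$)
$\left(-449474 + h{\left(d{\left(-17,\frac{9}{5} \right)} \right)}\right) - 167986 \left(\left(-1\right) \left(-13\right)\right) = \left(-449474 + \frac{773}{2}\right) - 167986 \left(\left(-1\right) \left(-13\right)\right) = - \frac{898175}{2} - 2183818 = - \frac{5265811}{2}$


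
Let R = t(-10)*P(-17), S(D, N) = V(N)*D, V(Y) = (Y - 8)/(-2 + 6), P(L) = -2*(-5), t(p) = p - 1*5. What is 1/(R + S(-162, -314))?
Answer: 1/12891 ≈ 7.7573e-5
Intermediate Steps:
t(p) = -5 + p (t(p) = p - 5 = -5 + p)
P(L) = 10
V(Y) = -2 + Y/4 (V(Y) = (-8 + Y)/4 = (-8 + Y)*(¼) = -2 + Y/4)
S(D, N) = D*(-2 + N/4) (S(D, N) = (-2 + N/4)*D = D*(-2 + N/4))
R = -150 (R = (-5 - 10)*10 = -15*10 = -150)
1/(R + S(-162, -314)) = 1/(-150 + (¼)*(-162)*(-8 - 314)) = 1/(-150 + (¼)*(-162)*(-322)) = 1/(-150 + 13041) = 1/12891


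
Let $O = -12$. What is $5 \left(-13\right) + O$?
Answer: $-77$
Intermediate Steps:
$5 \left(-13\right) + O = 5 \left(-13\right) - 12 = -65 - 12 = -77$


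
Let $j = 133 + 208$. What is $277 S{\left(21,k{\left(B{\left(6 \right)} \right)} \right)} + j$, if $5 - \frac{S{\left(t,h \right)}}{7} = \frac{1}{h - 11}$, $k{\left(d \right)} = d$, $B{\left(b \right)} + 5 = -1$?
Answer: $\frac{172551}{17} \approx 10150.0$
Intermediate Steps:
$B{\left(b \right)} = -6$ ($B{\left(b \right)} = -5 - 1 = -6$)
$j = 341$
$S{\left(t,h \right)} = 35 - \frac{7}{-11 + h}$ ($S{\left(t,h \right)} = 35 - \frac{7}{h - 11} = 35 - \frac{7}{-11 + h}$)
$277 S{\left(21,k{\left(B{\left(6 \right)} \right)} \right)} + j = 277 \frac{7 \left(-56 + 5 \left(-6\right)\right)}{-11 - 6} + 341 = 277 \frac{7 \left(-56 - 30\right)}{-17} + 341 = 277 \cdot 7 \left(- \frac{1}{17}\right) \left(-86\right) + 341 = 277 \cdot \frac{602}{17} + 341 = \frac{166754}{17} + 341 = \frac{172551}{17}$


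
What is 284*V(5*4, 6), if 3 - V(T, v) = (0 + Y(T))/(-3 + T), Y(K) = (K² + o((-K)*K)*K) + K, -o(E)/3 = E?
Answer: -6920796/17 ≈ -4.0711e+5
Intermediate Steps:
o(E) = -3*E
Y(K) = K + K² + 3*K³ (Y(K) = (K² + (-3*(-K)*K)*K) + K = (K² + (-(-3)*K²)*K) + K = (K² + (3*K²)*K) + K = (K² + 3*K³) + K = K + K² + 3*K³)
V(T, v) = 3 - T*(1 + T + 3*T²)/(-3 + T) (V(T, v) = 3 - (0 + T*(1 + T + 3*T²))/(-3 + T) = 3 - T*(1 + T + 3*T²)/(-3 + T))
284*V(5*4, 6) = 284*((-9 - (5*4)² - 3*(5*4)³ + 2*(5*4))/(-3 + 5*4)) = 284*((-9 - 1*20² - 3*20³ + 2*20)/(-3 + 20)) = 284*((-9 - 1*400 - 3*8000 + 40)/17) = 284*((-9 - 400 - 24000 + 40)/17) = 284*((1/17)*(-24369)) = 284*(-24369/17) = -6920796/17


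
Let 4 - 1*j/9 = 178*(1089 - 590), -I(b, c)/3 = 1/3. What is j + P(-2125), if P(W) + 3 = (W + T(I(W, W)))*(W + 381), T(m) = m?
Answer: 2908379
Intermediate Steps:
I(b, c) = -1 (I(b, c) = -3/3 = -3*⅓ = -1)
P(W) = -3 + (-1 + W)*(381 + W) (P(W) = -3 + (W - 1)*(W + 381) = -3 + (-1 + W)*(381 + W))
j = -799362 (j = 36 - 1602*(1089 - 590) = 36 - 1602*499 = 36 - 9*88822 = 36 - 799398 = -799362)
j + P(-2125) = -799362 + (-384 + (-2125)² + 380*(-2125)) = -799362 + (-384 + 4515625 - 807500) = -799362 + 3707741 = 2908379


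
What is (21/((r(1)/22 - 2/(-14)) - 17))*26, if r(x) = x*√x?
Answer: -28028/863 ≈ -32.477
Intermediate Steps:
r(x) = x^(3/2)
(21/((r(1)/22 - 2/(-14)) - 17))*26 = (21/((1^(3/2)/22 - 2/(-14)) - 17))*26 = (21/((1*(1/22) - 2*(-1/14)) - 17))*26 = (21/((1/22 + ⅐) - 17))*26 = (21/(29/154 - 17))*26 = (21/(-2589/154))*26 = -154/2589*21*26 = -1078/863*26 = -28028/863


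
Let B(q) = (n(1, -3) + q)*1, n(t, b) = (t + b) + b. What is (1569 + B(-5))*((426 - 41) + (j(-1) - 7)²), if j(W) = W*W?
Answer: 656339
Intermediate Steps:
j(W) = W²
n(t, b) = t + 2*b (n(t, b) = (b + t) + b = t + 2*b)
B(q) = -5 + q (B(q) = ((1 + 2*(-3)) + q)*1 = ((1 - 6) + q)*1 = (-5 + q)*1 = -5 + q)
(1569 + B(-5))*((426 - 41) + (j(-1) - 7)²) = (1569 + (-5 - 5))*((426 - 41) + ((-1)² - 7)²) = (1569 - 10)*(385 + (1 - 7)²) = 1559*(385 + (-6)²) = 1559*(385 + 36) = 1559*421 = 656339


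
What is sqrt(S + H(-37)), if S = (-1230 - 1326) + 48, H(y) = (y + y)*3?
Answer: I*sqrt(2730) ≈ 52.249*I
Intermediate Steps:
H(y) = 6*y (H(y) = (2*y)*3 = 6*y)
S = -2508 (S = -2556 + 48 = -2508)
sqrt(S + H(-37)) = sqrt(-2508 + 6*(-37)) = sqrt(-2508 - 222) = sqrt(-2730) = I*sqrt(2730)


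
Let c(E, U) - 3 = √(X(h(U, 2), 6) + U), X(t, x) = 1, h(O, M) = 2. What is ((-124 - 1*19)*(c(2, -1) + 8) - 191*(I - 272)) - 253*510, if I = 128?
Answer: -103099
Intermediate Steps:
c(E, U) = 3 + √(1 + U)
((-124 - 1*19)*(c(2, -1) + 8) - 191*(I - 272)) - 253*510 = ((-124 - 1*19)*((3 + √(1 - 1)) + 8) - 191*(128 - 272)) - 253*510 = ((-124 - 19)*((3 + √0) + 8) - 191*(-144)) - 129030 = (-143*((3 + 0) + 8) + 27504) - 129030 = (-143*(3 + 8) + 27504) - 129030 = (-143*11 + 27504) - 129030 = (-1573 + 27504) - 129030 = 25931 - 129030 = -103099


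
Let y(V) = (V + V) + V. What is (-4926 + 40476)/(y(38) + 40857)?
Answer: 11850/13657 ≈ 0.86769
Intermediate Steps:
y(V) = 3*V (y(V) = 2*V + V = 3*V)
(-4926 + 40476)/(y(38) + 40857) = (-4926 + 40476)/(3*38 + 40857) = 35550/(114 + 40857) = 35550/40971 = 35550*(1/40971) = 11850/13657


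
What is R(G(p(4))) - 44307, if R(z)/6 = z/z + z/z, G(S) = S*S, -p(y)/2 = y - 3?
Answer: -44295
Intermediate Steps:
p(y) = 6 - 2*y (p(y) = -2*(y - 3) = -2*(-3 + y) = 6 - 2*y)
G(S) = S²
R(z) = 12 (R(z) = 6*(z/z + z/z) = 6*(1 + 1) = 6*2 = 12)
R(G(p(4))) - 44307 = 12 - 44307 = -44295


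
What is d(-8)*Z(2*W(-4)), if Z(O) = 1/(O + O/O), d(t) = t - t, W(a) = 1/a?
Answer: 0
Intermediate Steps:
W(a) = 1/a
d(t) = 0
Z(O) = 1/(1 + O) (Z(O) = 1/(O + 1) = 1/(1 + O))
d(-8)*Z(2*W(-4)) = 0/(1 + 2/(-4)) = 0/(1 + 2*(-¼)) = 0/(1 - ½) = 0/(½) = 0*2 = 0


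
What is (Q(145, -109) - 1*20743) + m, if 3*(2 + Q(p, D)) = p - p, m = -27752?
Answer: -48497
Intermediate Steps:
Q(p, D) = -2 (Q(p, D) = -2 + (p - p)/3 = -2 + (1/3)*0 = -2 + 0 = -2)
(Q(145, -109) - 1*20743) + m = (-2 - 1*20743) - 27752 = (-2 - 20743) - 27752 = -20745 - 27752 = -48497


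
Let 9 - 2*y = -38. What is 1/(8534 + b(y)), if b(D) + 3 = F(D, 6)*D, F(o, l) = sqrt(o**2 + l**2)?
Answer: 136496/1159249599 - 188*sqrt(2353)/1159249599 ≈ 0.00010988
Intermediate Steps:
y = 47/2 (y = 9/2 - 1/2*(-38) = 9/2 + 19 = 47/2 ≈ 23.500)
F(o, l) = sqrt(l**2 + o**2)
b(D) = -3 + D*sqrt(36 + D**2) (b(D) = -3 + sqrt(6**2 + D**2)*D = -3 + sqrt(36 + D**2)*D = -3 + D*sqrt(36 + D**2))
1/(8534 + b(y)) = 1/(8534 + (-3 + 47*sqrt(36 + (47/2)**2)/2)) = 1/(8534 + (-3 + 47*sqrt(36 + 2209/4)/2)) = 1/(8534 + (-3 + 47*sqrt(2353/4)/2)) = 1/(8534 + (-3 + 47*(sqrt(2353)/2)/2)) = 1/(8534 + (-3 + 47*sqrt(2353)/4)) = 1/(8531 + 47*sqrt(2353)/4)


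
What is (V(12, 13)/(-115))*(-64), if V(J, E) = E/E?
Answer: 64/115 ≈ 0.55652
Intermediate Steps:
V(J, E) = 1
(V(12, 13)/(-115))*(-64) = (1/(-115))*(-64) = (1*(-1/115))*(-64) = -1/115*(-64) = 64/115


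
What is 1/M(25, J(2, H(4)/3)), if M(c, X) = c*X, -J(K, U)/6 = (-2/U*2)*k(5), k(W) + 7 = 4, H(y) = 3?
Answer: -1/1800 ≈ -0.00055556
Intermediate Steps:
k(W) = -3 (k(W) = -7 + 4 = -3)
J(K, U) = -72/U (J(K, U) = -6*-2/U*2*(-3) = -6*(-4/U)*(-3) = -72/U)
M(c, X) = X*c
1/M(25, J(2, H(4)/3)) = 1/(-72/1*25) = 1/(-72*1*25) = 1/(-72*25) = 1/(-1800) = -1/1800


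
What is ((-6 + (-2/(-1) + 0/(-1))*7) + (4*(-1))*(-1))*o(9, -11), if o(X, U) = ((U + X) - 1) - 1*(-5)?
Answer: 24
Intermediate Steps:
o(X, U) = 4 + U + X (o(X, U) = (-1 + U + X) + 5 = 4 + U + X)
((-6 + (-2/(-1) + 0/(-1))*7) + (4*(-1))*(-1))*o(9, -11) = ((-6 + (-2/(-1) + 0/(-1))*7) + (4*(-1))*(-1))*(4 - 11 + 9) = ((-6 + (-2*(-1) + 0*(-1))*7) - 4*(-1))*2 = ((-6 + (2 + 0)*7) + 4)*2 = ((-6 + 2*7) + 4)*2 = ((-6 + 14) + 4)*2 = (8 + 4)*2 = 12*2 = 24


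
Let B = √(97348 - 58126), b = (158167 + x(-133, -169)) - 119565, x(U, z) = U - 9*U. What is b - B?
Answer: 39666 - 3*√4358 ≈ 39468.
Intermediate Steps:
x(U, z) = -8*U
b = 39666 (b = (158167 - 8*(-133)) - 119565 = (158167 + 1064) - 119565 = 159231 - 119565 = 39666)
B = 3*√4358 (B = √39222 = 3*√4358 ≈ 198.05)
b - B = 39666 - 3*√4358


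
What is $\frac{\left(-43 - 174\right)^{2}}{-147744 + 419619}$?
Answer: $\frac{47089}{271875} \approx 0.1732$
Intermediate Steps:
$\frac{\left(-43 - 174\right)^{2}}{-147744 + 419619} = \frac{\left(-217\right)^{2}}{271875} = 47089 \cdot \frac{1}{271875} = \frac{47089}{271875}$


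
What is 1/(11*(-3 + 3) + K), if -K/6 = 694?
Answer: -1/4164 ≈ -0.00024015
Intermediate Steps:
K = -4164 (K = -6*694 = -4164)
1/(11*(-3 + 3) + K) = 1/(11*(-3 + 3) - 4164) = 1/(11*0 - 4164) = 1/(0 - 4164) = 1/(-4164) = -1/4164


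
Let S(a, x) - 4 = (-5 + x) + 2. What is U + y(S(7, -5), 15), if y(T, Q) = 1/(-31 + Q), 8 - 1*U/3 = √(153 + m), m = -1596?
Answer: 383/16 - 3*I*√1443 ≈ 23.938 - 113.96*I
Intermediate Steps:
U = 24 - 3*I*√1443 (U = 24 - 3*√(153 - 1596) = 24 - 3*I*√1443 ≈ 24.0 - 113.96*I)
S(a, x) = 1 + x (S(a, x) = 4 + ((-5 + x) + 2) = 4 + (-3 + x) = 1 + x)
U + y(S(7, -5), 15) = (24 - 3*I*√1443) + 1/(-31 + 15) = (24 - 3*I*√1443) + 1/(-16) = (24 - 3*I*√1443) - 1/16 = 383/16 - 3*I*√1443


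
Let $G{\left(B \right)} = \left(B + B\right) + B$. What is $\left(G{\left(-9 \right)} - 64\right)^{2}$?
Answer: $8281$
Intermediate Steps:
$G{\left(B \right)} = 3 B$ ($G{\left(B \right)} = 2 B + B = 3 B$)
$\left(G{\left(-9 \right)} - 64\right)^{2} = \left(3 \left(-9\right) - 64\right)^{2} = \left(-27 - 64\right)^{2} = \left(-91\right)^{2} = 8281$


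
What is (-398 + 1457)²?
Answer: 1121481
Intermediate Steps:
(-398 + 1457)² = 1059² = 1121481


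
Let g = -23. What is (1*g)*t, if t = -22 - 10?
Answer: 736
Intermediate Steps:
t = -32
(1*g)*t = (1*(-23))*(-32) = -23*(-32) = 736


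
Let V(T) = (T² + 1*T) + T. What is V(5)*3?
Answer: 105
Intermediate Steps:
V(T) = T² + 2*T (V(T) = (T² + T) + T = (T + T²) + T = T² + 2*T)
V(5)*3 = (5*(2 + 5))*3 = (5*7)*3 = 35*3 = 105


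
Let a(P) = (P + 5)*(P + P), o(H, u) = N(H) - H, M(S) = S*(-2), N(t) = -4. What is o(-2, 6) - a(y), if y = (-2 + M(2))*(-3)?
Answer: -830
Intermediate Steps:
M(S) = -2*S
o(H, u) = -4 - H
y = 18 (y = (-2 - 2*2)*(-3) = (-2 - 4)*(-3) = -6*(-3) = 18)
a(P) = 2*P*(5 + P) (a(P) = (5 + P)*(2*P) = 2*P*(5 + P))
o(-2, 6) - a(y) = (-4 - 1*(-2)) - 2*18*(5 + 18) = (-4 + 2) - 2*18*23 = -2 - 1*828 = -2 - 828 = -830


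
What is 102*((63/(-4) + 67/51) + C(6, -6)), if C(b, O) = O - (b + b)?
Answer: -6617/2 ≈ -3308.5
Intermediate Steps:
C(b, O) = O - 2*b
102*((63/(-4) + 67/51) + C(6, -6)) = 102*((63/(-4) + 67/51) + (-6 - 2*6)) = 102*((63*(-¼) + 67*(1/51)) + (-6 - 12)) = 102*((-63/4 + 67/51) - 18) = 102*(-2945/204 - 18) = 102*(-6617/204) = -6617/2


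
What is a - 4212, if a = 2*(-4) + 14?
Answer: -4206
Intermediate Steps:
a = 6 (a = -8 + 14 = 6)
a - 4212 = 6 - 4212 = -4206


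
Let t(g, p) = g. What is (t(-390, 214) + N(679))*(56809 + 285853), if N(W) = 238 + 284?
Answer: 45231384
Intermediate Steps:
N(W) = 522
(t(-390, 214) + N(679))*(56809 + 285853) = (-390 + 522)*(56809 + 285853) = 132*342662 = 45231384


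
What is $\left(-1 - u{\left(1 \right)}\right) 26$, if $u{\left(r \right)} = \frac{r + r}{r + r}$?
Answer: $-52$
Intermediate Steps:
$u{\left(r \right)} = 1$ ($u{\left(r \right)} = \frac{2 r}{2 r} = 2 r \frac{1}{2 r} = 1$)
$\left(-1 - u{\left(1 \right)}\right) 26 = \left(-1 - 1\right) 26 = \left(-2\right) 26 = -52$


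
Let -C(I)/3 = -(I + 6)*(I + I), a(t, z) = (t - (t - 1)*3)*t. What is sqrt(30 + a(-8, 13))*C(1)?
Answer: 42*I*sqrt(122) ≈ 463.91*I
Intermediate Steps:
a(t, z) = t*(3 - 2*t) (a(t, z) = (t - (-1 + t)*3)*t = (t - (-3 + 3*t))*t = (t + (3 - 3*t))*t = (3 - 2*t)*t = t*(3 - 2*t))
C(I) = 6*I*(6 + I) (C(I) = -(-3)*(I + 6)*(I + I) = -(-3)*(6 + I)*(2*I) = -(-3)*2*I*(6 + I) = -(-6)*I*(6 + I) = 6*I*(6 + I))
sqrt(30 + a(-8, 13))*C(1) = sqrt(30 - 8*(3 - 2*(-8)))*(6*1*(6 + 1)) = sqrt(30 - 8*(3 + 16))*(6*1*7) = sqrt(30 - 8*19)*42 = sqrt(30 - 152)*42 = sqrt(-122)*42 = (I*sqrt(122))*42 = 42*I*sqrt(122)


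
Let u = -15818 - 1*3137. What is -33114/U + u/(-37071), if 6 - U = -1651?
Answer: -1196160659/61426647 ≈ -19.473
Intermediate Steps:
U = 1657 (U = 6 - 1*(-1651) = 6 + 1651 = 1657)
u = -18955 (u = -15818 - 3137 = -18955)
-33114/U + u/(-37071) = -33114/1657 - 18955/(-37071) = -33114*1/1657 - 18955*(-1/37071) = -33114/1657 + 18955/37071 = -1196160659/61426647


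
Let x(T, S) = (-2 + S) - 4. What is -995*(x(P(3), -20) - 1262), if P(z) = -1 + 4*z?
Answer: 1281560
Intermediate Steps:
x(T, S) = -6 + S
-995*(x(P(3), -20) - 1262) = -995*((-6 - 20) - 1262) = -995*(-26 - 1262) = -995*(-1288) = 1281560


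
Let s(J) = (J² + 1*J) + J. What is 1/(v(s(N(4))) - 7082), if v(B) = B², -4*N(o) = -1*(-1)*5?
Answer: -256/1812767 ≈ -0.00014122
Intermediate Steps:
N(o) = -5/4 (N(o) = -(-1*(-1))*5/4 = -5/4)
s(J) = J² + 2*J (s(J) = (J² + J) + J = (J + J²) + J = J² + 2*J)
1/(v(s(N(4))) - 7082) = 1/((-5*(2 - 5/4)/4)² - 7082) = 1/((-5/4*¾)² - 7082) = 1/((-15/16)² - 7082) = 1/(225/256 - 7082) = 1/(-1812767/256) = -256/1812767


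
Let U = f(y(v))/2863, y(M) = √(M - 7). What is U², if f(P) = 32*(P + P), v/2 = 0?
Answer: -4096/1170967 ≈ -0.0034980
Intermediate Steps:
v = 0 (v = 2*0 = 0)
y(M) = √(-7 + M)
f(P) = 64*P (f(P) = 32*(2*P) = 64*P)
U = 64*I*√7/2863 (U = (64*√(-7 + 0))/2863 = (64*√(-7))*(1/2863) = (64*(I*√7))*(1/2863) = (64*I*√7)*(1/2863) = 64*I*√7/2863 ≈ 0.059144*I)
U² = (64*I*√7/2863)² = -4096/1170967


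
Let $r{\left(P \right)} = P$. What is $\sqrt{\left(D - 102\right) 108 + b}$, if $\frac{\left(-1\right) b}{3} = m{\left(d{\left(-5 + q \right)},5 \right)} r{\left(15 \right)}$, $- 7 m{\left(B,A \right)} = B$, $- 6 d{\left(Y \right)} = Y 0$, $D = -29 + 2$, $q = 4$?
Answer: $18 i \sqrt{43} \approx 118.03 i$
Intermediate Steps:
$D = -27$
$d{\left(Y \right)} = 0$ ($d{\left(Y \right)} = - \frac{Y 0}{6} = \left(- \frac{1}{6}\right) 0 = 0$)
$m{\left(B,A \right)} = - \frac{B}{7}$
$b = 0$ ($b = - 3 \left(- \frac{1}{7}\right) 0 \cdot 15 = - 3 \cdot 0 \cdot 15 = \left(-3\right) 0 = 0$)
$\sqrt{\left(D - 102\right) 108 + b} = \sqrt{\left(-27 - 102\right) 108 + 0} = \sqrt{\left(-129\right) 108 + 0} = \sqrt{-13932 + 0} = \sqrt{-13932} = 18 i \sqrt{43}$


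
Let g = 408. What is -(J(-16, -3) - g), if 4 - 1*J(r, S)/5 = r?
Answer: 308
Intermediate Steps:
J(r, S) = 20 - 5*r
-(J(-16, -3) - g) = -((20 - 5*(-16)) - 1*408) = -((20 + 80) - 408) = -(100 - 408) = -1*(-308) = 308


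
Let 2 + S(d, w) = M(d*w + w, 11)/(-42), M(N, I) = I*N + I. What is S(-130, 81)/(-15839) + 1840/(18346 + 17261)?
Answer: -159178466/1315951637 ≈ -0.12096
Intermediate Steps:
M(N, I) = I + I*N
S(d, w) = -95/42 - 11*w/42 - 11*d*w/42 (S(d, w) = -2 + (11*(1 + (d*w + w)))/(-42) = -2 + (11*(1 + (w + d*w)))*(-1/42) = -2 + (11*(1 + w + d*w))*(-1/42) = -2 + (11 + 11*w + 11*d*w)*(-1/42) = -2 + (-11/42 - 11*w/42 - 11*d*w/42) = -95/42 - 11*w/42 - 11*d*w/42)
S(-130, 81)/(-15839) + 1840/(18346 + 17261) = (-95/42 - 11/42*81*(1 - 130))/(-15839) + 1840/(18346 + 17261) = (-95/42 - 11/42*81*(-129))*(-1/15839) + 1840/35607 = (-95/42 + 38313/14)*(-1/15839) + 1840*(1/35607) = (57422/21)*(-1/15839) + 1840/35607 = -57422/332619 + 1840/35607 = -159178466/1315951637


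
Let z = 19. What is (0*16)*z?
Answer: 0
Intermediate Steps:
(0*16)*z = (0*16)*19 = 0*19 = 0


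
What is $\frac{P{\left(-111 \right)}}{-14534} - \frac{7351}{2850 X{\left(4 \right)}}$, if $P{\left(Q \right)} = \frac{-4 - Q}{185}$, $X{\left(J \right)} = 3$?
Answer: $- \frac{988310507}{1149457725} \approx -0.85981$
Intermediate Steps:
$P{\left(Q \right)} = - \frac{4}{185} - \frac{Q}{185}$ ($P{\left(Q \right)} = \left(-4 - Q\right) \frac{1}{185} = - \frac{4}{185} - \frac{Q}{185}$)
$\frac{P{\left(-111 \right)}}{-14534} - \frac{7351}{2850 X{\left(4 \right)}} = \frac{- \frac{4}{185} - - \frac{3}{5}}{-14534} - \frac{7351}{2850 \cdot 3} = \left(- \frac{4}{185} + \frac{3}{5}\right) \left(- \frac{1}{14534}\right) - \frac{7351}{8550} = \frac{107}{185} \left(- \frac{1}{14534}\right) - \frac{7351}{8550} = - \frac{107}{2688790} - \frac{7351}{8550} = - \frac{988310507}{1149457725}$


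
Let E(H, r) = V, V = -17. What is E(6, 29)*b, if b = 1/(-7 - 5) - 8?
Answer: 1649/12 ≈ 137.42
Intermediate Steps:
E(H, r) = -17
b = -97/12 (b = 1/(-12) - 8 = -1/12 - 8 = -97/12 ≈ -8.0833)
E(6, 29)*b = -17*(-97/12) = 1649/12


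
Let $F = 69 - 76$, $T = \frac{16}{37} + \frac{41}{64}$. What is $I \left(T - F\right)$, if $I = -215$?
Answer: $- \frac{4110155}{2368} \approx -1735.7$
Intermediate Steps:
$T = \frac{2541}{2368}$ ($T = 16 \cdot \frac{1}{37} + 41 \cdot \frac{1}{64} = \frac{16}{37} + \frac{41}{64} = \frac{2541}{2368} \approx 1.0731$)
$F = -7$ ($F = 69 - 76 = -7$)
$I \left(T - F\right) = - 215 \left(\frac{2541}{2368} - -7\right) = - 215 \left(\frac{2541}{2368} + 7\right) = \left(-215\right) \frac{19117}{2368} = - \frac{4110155}{2368}$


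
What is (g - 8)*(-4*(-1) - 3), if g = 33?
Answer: 25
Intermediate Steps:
(g - 8)*(-4*(-1) - 3) = (33 - 8)*(-4*(-1) - 3) = 25*(4 - 3) = 25*1 = 25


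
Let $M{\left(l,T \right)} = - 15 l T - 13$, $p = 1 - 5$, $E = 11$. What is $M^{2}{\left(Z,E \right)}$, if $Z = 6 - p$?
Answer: $2765569$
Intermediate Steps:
$p = -4$
$Z = 10$ ($Z = 6 - -4 = 6 + 4 = 10$)
$M{\left(l,T \right)} = -13 - 15 T l$ ($M{\left(l,T \right)} = - 15 T l - 13 = -13 - 15 T l$)
$M^{2}{\left(Z,E \right)} = \left(-13 - 165 \cdot 10\right)^{2} = \left(-13 - 1650\right)^{2} = \left(-1663\right)^{2} = 2765569$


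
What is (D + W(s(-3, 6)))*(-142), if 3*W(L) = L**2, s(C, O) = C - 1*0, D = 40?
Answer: -6106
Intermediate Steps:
s(C, O) = C (s(C, O) = C + 0 = C)
W(L) = L**2/3
(D + W(s(-3, 6)))*(-142) = (40 + (1/3)*(-3)**2)*(-142) = (40 + (1/3)*9)*(-142) = (40 + 3)*(-142) = 43*(-142) = -6106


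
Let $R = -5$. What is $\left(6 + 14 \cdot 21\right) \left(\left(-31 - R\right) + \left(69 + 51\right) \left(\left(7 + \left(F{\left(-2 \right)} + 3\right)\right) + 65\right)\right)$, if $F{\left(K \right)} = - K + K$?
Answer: $2692200$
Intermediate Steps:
$F{\left(K \right)} = 0$
$\left(6 + 14 \cdot 21\right) \left(\left(-31 - R\right) + \left(69 + 51\right) \left(\left(7 + \left(F{\left(-2 \right)} + 3\right)\right) + 65\right)\right) = \left(6 + 14 \cdot 21\right) \left(\left(-31 - -5\right) + \left(69 + 51\right) \left(\left(7 + \left(0 + 3\right)\right) + 65\right)\right) = \left(6 + 294\right) \left(\left(-31 + 5\right) + 120 \left(\left(7 + 3\right) + 65\right)\right) = 300 \left(-26 + 120 \left(10 + 65\right)\right) = 300 \left(-26 + 120 \cdot 75\right) = 300 \left(-26 + 9000\right) = 300 \cdot 8974 = 2692200$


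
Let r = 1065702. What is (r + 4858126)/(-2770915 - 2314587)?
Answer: -2961914/2542751 ≈ -1.1648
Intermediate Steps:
(r + 4858126)/(-2770915 - 2314587) = (1065702 + 4858126)/(-2770915 - 2314587) = 5923828/(-5085502) = 5923828*(-1/5085502) = -2961914/2542751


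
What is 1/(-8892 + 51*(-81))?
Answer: -1/13023 ≈ -7.6787e-5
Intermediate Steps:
1/(-8892 + 51*(-81)) = 1/(-8892 - 4131) = 1/(-13023) = -1/13023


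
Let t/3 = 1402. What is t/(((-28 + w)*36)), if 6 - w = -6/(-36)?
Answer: -701/133 ≈ -5.2707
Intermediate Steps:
t = 4206 (t = 3*1402 = 4206)
w = 35/6 (w = 6 - (-6)/(-36) = 6 - (-6)*(-1)/36 = 6 - 1*1/6 = 6 - 1/6 = 35/6 ≈ 5.8333)
t/(((-28 + w)*36)) = 4206/(((-28 + 35/6)*36)) = 4206/((-133/6*36)) = 4206/(-798) = 4206*(-1/798) = -701/133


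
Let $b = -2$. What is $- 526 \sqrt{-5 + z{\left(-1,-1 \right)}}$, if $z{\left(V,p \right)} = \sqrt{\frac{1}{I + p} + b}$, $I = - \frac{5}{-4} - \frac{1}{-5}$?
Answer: $- \frac{526 i \sqrt{45 - 3 \sqrt{2}}}{3} \approx - 1119.4 i$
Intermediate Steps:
$I = \frac{29}{20}$ ($I = \left(-5\right) \left(- \frac{1}{4}\right) - - \frac{1}{5} = \frac{5}{4} + \frac{1}{5} = \frac{29}{20} \approx 1.45$)
$z{\left(V,p \right)} = \sqrt{-2 + \frac{1}{\frac{29}{20} + p}}$ ($z{\left(V,p \right)} = \sqrt{\frac{1}{\frac{29}{20} + p} - 2} = \sqrt{-2 + \frac{1}{\frac{29}{20} + p}}$)
$- 526 \sqrt{-5 + z{\left(-1,-1 \right)}} = - 526 \sqrt{-5 + \sqrt{2} \sqrt{\frac{-19 - -20}{29 + 20 \left(-1\right)}}} = - 526 \sqrt{-5 + \sqrt{2} \sqrt{\frac{-19 + 20}{29 - 20}}} = - 526 \sqrt{-5 + \sqrt{2} \sqrt{\frac{1}{9} \cdot 1}} = - 526 \sqrt{-5 + \frac{\sqrt{2}}{3}}$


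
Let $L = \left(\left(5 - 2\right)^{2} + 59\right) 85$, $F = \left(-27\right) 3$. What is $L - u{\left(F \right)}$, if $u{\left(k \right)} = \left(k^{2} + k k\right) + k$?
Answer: $-7261$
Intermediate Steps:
$F = -81$
$u{\left(k \right)} = k + 2 k^{2}$ ($u{\left(k \right)} = \left(k^{2} + k^{2}\right) + k = 2 k^{2} + k = k + 2 k^{2}$)
$L = 5780$ ($L = \left(3^{2} + 59\right) 85 = \left(9 + 59\right) 85 = 68 \cdot 85 = 5780$)
$L - u{\left(F \right)} = 5780 - - 81 \left(1 + 2 \left(-81\right)\right) = 5780 - - 81 \left(1 - 162\right) = 5780 - \left(-81\right) \left(-161\right) = 5780 - 13041 = -7261$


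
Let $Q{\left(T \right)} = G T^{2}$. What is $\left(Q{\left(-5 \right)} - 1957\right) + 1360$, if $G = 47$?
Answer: $578$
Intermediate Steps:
$Q{\left(T \right)} = 47 T^{2}$
$\left(Q{\left(-5 \right)} - 1957\right) + 1360 = \left(47 \left(-5\right)^{2} - 1957\right) + 1360 = \left(47 \cdot 25 - 1957\right) + 1360 = \left(1175 - 1957\right) + 1360 = -782 + 1360 = 578$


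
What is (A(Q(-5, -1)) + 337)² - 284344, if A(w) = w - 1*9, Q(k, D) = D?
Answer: -177415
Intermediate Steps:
A(w) = -9 + w (A(w) = w - 9 = -9 + w)
(A(Q(-5, -1)) + 337)² - 284344 = ((-9 - 1) + 337)² - 284344 = (-10 + 337)² - 284344 = 327² - 284344 = 106929 - 284344 = -177415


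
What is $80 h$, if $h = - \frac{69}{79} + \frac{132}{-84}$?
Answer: $- \frac{108160}{553} \approx -195.59$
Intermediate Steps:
$h = - \frac{1352}{553}$ ($h = \left(-69\right) \frac{1}{79} + 132 \left(- \frac{1}{84}\right) = - \frac{69}{79} - \frac{11}{7} = - \frac{1352}{553} \approx -2.4448$)
$80 h = 80 \left(- \frac{1352}{553}\right) = - \frac{108160}{553}$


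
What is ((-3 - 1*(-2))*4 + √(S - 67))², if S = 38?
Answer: (4 - I*√29)² ≈ -13.0 - 43.081*I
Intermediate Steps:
((-3 - 1*(-2))*4 + √(S - 67))² = ((-3 - 1*(-2))*4 + √(38 - 67))² = ((-3 + 2)*4 + √(-29))² = (-1*4 + I*√29)² = (-4 + I*√29)²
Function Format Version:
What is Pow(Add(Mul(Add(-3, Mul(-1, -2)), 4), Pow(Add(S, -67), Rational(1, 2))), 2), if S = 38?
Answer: Pow(Add(4, Mul(-1, I, Pow(29, Rational(1, 2)))), 2) ≈ Add(-13.000, Mul(-43.081, I))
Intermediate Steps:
Pow(Add(Mul(Add(-3, Mul(-1, -2)), 4), Pow(Add(S, -67), Rational(1, 2))), 2) = Pow(Add(Mul(Add(-3, Mul(-1, -2)), 4), Pow(Add(38, -67), Rational(1, 2))), 2) = Pow(Add(Mul(Add(-3, 2), 4), Pow(-29, Rational(1, 2))), 2) = Pow(Add(Mul(-1, 4), Mul(I, Pow(29, Rational(1, 2)))), 2) = Pow(Add(-4, Mul(I, Pow(29, Rational(1, 2)))), 2)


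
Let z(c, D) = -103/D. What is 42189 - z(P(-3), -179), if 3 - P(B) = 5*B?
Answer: 7551728/179 ≈ 42188.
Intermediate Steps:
P(B) = 3 - 5*B
42189 - z(P(-3), -179) = 42189 - (-103)/(-179) = 42189 - (-103)*(-1)/179 = 42189 - 1*103/179 = 42189 - 103/179 = 7551728/179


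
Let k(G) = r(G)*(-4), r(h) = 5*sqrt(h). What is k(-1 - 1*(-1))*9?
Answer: 0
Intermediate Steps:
k(G) = -20*sqrt(G) (k(G) = (5*sqrt(G))*(-4) = -20*sqrt(G))
k(-1 - 1*(-1))*9 = -20*sqrt(-1 - 1*(-1))*9 = -20*sqrt(-1 + 1)*9 = -20*sqrt(0)*9 = -20*0*9 = 0*9 = 0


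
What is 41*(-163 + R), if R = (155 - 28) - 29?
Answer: -2665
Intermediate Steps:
R = 98 (R = 127 - 29 = 98)
41*(-163 + R) = 41*(-163 + 98) = 41*(-65) = -2665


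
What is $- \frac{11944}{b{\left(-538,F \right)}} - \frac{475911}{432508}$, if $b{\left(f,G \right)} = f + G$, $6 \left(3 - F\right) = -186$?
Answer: $\frac{615752051}{27248004} \approx 22.598$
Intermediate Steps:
$F = 34$ ($F = 3 - -31 = 3 + 31 = 34$)
$b{\left(f,G \right)} = G + f$
$- \frac{11944}{b{\left(-538,F \right)}} - \frac{475911}{432508} = - \frac{11944}{34 - 538} - \frac{475911}{432508} = - \frac{11944}{-504} - \frac{475911}{432508} = \left(-11944\right) \left(- \frac{1}{504}\right) - \frac{475911}{432508} = \frac{1493}{63} - \frac{475911}{432508} = \frac{615752051}{27248004}$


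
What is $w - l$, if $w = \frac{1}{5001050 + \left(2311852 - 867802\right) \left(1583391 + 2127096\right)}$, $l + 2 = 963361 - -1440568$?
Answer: $- \frac{12880562399409601799}{5358133753400} \approx -2.4039 \cdot 10^{6}$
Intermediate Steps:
$l = 2403927$ ($l = -2 + \left(963361 - -1440568\right) = -2 + \left(963361 + 1440568\right) = -2 + 2403929 = 2403927$)
$w = \frac{1}{5358133753400}$ ($w = \frac{1}{5001050 + 1444050 \cdot 3710487} = \frac{1}{5001050 + 5358128752350} = \frac{1}{5358133753400} \approx 1.8663 \cdot 10^{-13}$)
$w - l = \frac{1}{5358133753400} - 2403927 = - \frac{12880562399409601799}{5358133753400}$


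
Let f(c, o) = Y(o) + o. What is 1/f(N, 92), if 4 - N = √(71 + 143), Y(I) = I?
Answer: 1/184 ≈ 0.0054348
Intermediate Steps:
N = 4 - √214 (N = 4 - √(71 + 143) = 4 - √214 ≈ -10.629)
f(c, o) = 2*o (f(c, o) = o + o = 2*o)
1/f(N, 92) = 1/(2*92) = 1/184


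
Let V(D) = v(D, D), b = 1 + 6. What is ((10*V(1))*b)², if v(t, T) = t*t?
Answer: 4900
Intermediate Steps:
v(t, T) = t²
b = 7
V(D) = D²
((10*V(1))*b)² = ((10*1²)*7)² = ((10*1)*7)² = (10*7)² = 70² = 4900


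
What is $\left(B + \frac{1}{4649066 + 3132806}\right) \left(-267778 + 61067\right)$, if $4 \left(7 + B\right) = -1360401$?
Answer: $\frac{547096026810809181}{7781872} \approx 7.0304 \cdot 10^{10}$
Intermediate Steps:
$B = - \frac{1360429}{4}$ ($B = -7 + \frac{1}{4} \left(-1360401\right) = -7 - \frac{1360401}{4} = - \frac{1360429}{4} \approx -3.4011 \cdot 10^{5}$)
$\left(B + \frac{1}{4649066 + 3132806}\right) \left(-267778 + 61067\right) = \left(- \frac{1360429}{4} + \frac{1}{4649066 + 3132806}\right) \left(-267778 + 61067\right) = \left(- \frac{1360429}{4} + \frac{1}{7781872}\right) \left(-206711\right) = \left(- \frac{2646671085771}{7781872}\right) \left(-206711\right) = \frac{547096026810809181}{7781872}$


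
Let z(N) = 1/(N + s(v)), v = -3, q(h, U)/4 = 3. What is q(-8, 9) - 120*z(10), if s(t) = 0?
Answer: 0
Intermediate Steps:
q(h, U) = 12 (q(h, U) = 4*3 = 12)
z(N) = 1/N (z(N) = 1/(N + 0) = 1/N)
q(-8, 9) - 120*z(10) = 12 - 120/10 = 12 - 120*⅒ = 12 - 12 = 0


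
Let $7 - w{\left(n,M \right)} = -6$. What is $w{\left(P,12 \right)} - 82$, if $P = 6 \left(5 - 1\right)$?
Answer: $-69$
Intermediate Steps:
$P = 24$ ($P = 6 \cdot 4 = 24$)
$w{\left(n,M \right)} = 13$ ($w{\left(n,M \right)} = 7 - -6 = 7 + 6 = 13$)
$w{\left(P,12 \right)} - 82 = 13 - 82 = -69$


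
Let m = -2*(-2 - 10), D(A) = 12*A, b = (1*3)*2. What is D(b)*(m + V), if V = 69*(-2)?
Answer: -8208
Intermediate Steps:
b = 6 (b = 3*2 = 6)
V = -138
m = 24 (m = -2*(-12) = 24)
D(b)*(m + V) = (12*6)*(24 - 138) = 72*(-114) = -8208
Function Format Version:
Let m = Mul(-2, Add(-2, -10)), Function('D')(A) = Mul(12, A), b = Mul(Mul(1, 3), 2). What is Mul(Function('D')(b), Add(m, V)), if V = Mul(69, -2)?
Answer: -8208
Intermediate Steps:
b = 6 (b = Mul(3, 2) = 6)
V = -138
m = 24 (m = Mul(-2, -12) = 24)
Mul(Function('D')(b), Add(m, V)) = Mul(Mul(12, 6), Add(24, -138)) = Mul(72, -114) = -8208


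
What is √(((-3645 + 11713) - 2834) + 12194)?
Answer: 2*√4357 ≈ 132.02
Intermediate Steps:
√(((-3645 + 11713) - 2834) + 12194) = √((8068 - 2834) + 12194) = √(5234 + 12194) = √17428 = 2*√4357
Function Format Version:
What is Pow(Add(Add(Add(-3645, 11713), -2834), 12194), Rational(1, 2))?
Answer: Mul(2, Pow(4357, Rational(1, 2))) ≈ 132.02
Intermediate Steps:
Pow(Add(Add(Add(-3645, 11713), -2834), 12194), Rational(1, 2)) = Pow(Add(Add(8068, -2834), 12194), Rational(1, 2)) = Pow(Add(5234, 12194), Rational(1, 2)) = Pow(17428, Rational(1, 2)) = Mul(2, Pow(4357, Rational(1, 2)))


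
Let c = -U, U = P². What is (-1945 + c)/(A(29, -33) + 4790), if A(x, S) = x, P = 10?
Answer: -2045/4819 ≈ -0.42436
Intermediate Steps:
U = 100 (U = 10² = 100)
c = -100 (c = -1*100 = -100)
(-1945 + c)/(A(29, -33) + 4790) = (-1945 - 100)/(29 + 4790) = -2045/4819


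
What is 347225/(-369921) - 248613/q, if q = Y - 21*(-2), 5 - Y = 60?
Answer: 91962655648/4808973 ≈ 19123.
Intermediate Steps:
Y = -55 (Y = 5 - 1*60 = 5 - 60 = -55)
q = -13 (q = -55 - 21*(-2) = -55 + 42 = -13)
347225/(-369921) - 248613/q = 347225/(-369921) - 248613/(-13) = 347225*(-1/369921) - 248613*(-1/13) = -347225/369921 + 248613/13 = 91962655648/4808973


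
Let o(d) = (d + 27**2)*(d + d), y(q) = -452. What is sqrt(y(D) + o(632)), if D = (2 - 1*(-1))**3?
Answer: 2*sqrt(429963) ≈ 1311.4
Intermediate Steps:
D = 27 (D = (2 + 1)**3 = 3**3 = 27)
o(d) = 2*d*(729 + d) (o(d) = (d + 729)*(2*d) = (729 + d)*(2*d) = 2*d*(729 + d))
sqrt(y(D) + o(632)) = sqrt(-452 + 2*632*(729 + 632)) = sqrt(-452 + 2*632*1361) = sqrt(-452 + 1720304) = sqrt(1719852) = 2*sqrt(429963)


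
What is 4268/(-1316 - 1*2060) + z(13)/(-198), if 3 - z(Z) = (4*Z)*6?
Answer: 8255/27852 ≈ 0.29639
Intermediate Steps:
z(Z) = 3 - 24*Z (z(Z) = 3 - 4*Z*6 = 3 - 24*Z)
4268/(-1316 - 1*2060) + z(13)/(-198) = 4268/(-1316 - 1*2060) + (3 - 24*13)/(-198) = 4268/(-1316 - 2060) + (3 - 312)*(-1/198) = 4268/(-3376) - 309*(-1/198) = 4268*(-1/3376) + 103/66 = -1067/844 + 103/66 = 8255/27852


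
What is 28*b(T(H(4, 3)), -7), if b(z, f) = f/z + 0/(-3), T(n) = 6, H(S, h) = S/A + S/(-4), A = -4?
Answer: -98/3 ≈ -32.667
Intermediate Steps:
H(S, h) = -S/2 (H(S, h) = S/(-4) + S/(-4) = S*(-1/4) + S*(-1/4) = -S/4 - S/4 = -S/2)
b(z, f) = f/z (b(z, f) = f/z + 0*(-1/3) = f/z + 0 = f/z)
28*b(T(H(4, 3)), -7) = 28*(-7/6) = -98/3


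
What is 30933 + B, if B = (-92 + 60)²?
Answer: 31957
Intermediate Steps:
B = 1024 (B = (-32)² = 1024)
30933 + B = 30933 + 1024 = 31957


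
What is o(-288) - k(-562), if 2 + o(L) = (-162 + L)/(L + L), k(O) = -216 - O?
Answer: -11111/32 ≈ -347.22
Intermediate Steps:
o(L) = -2 + (-162 + L)/(2*L) (o(L) = -2 + (-162 + L)/(L + L) = -2 + (-162 + L)/((2*L)) = -2 + (-162 + L)*(1/(2*L)) = -2 + (-162 + L)/(2*L))
o(-288) - k(-562) = (-3/2 - 81/(-288)) - (-216 - 1*(-562)) = (-3/2 - 81*(-1/288)) - (-216 + 562) = (-3/2 + 9/32) - 1*346 = -39/32 - 346 = -11111/32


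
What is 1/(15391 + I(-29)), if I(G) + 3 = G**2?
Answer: 1/16229 ≈ 6.1618e-5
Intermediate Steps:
I(G) = -3 + G**2
1/(15391 + I(-29)) = 1/(15391 + (-3 + (-29)**2)) = 1/(15391 + (-3 + 841)) = 1/(15391 + 838) = 1/16229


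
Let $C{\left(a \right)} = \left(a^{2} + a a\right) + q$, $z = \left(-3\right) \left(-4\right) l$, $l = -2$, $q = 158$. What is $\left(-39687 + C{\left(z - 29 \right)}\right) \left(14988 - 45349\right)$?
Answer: $1029571871$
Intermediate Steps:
$z = -24$ ($z = \left(-3\right) \left(-4\right) \left(-2\right) = 12 \left(-2\right) = -24$)
$C{\left(a \right)} = 158 + 2 a^{2}$ ($C{\left(a \right)} = \left(a^{2} + a a\right) + 158 = \left(a^{2} + a^{2}\right) + 158 = 2 a^{2} + 158 = 158 + 2 a^{2}$)
$\left(-39687 + C{\left(z - 29 \right)}\right) \left(14988 - 45349\right) = \left(-39687 + \left(158 + 2 \left(-24 - 29\right)^{2}\right)\right) \left(14988 - 45349\right) = \left(-39687 + \left(158 + 2 \left(-24 - 29\right)^{2}\right)\right) \left(-30361\right) = \left(-39687 + \left(158 + 2 \left(-53\right)^{2}\right)\right) \left(-30361\right) = \left(-39687 + \left(158 + 2 \cdot 2809\right)\right) \left(-30361\right) = \left(-39687 + \left(158 + 5618\right)\right) \left(-30361\right) = \left(-39687 + 5776\right) \left(-30361\right) = \left(-33911\right) \left(-30361\right) = 1029571871$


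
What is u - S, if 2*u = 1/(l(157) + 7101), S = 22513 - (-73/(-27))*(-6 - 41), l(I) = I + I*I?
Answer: -39008349521/1722978 ≈ -22640.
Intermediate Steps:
l(I) = I + I²
S = 611282/27 (S = 22513 - (-73*(-1/27))*(-47) = 22513 - 73*(-47)/27 = 22513 - 1*(-3431/27) = 22513 + 3431/27 = 611282/27 ≈ 22640.)
u = 1/63814 (u = 1/(2*(157*(1 + 157) + 7101)) = 1/(2*(157*158 + 7101)) = 1/(2*(24806 + 7101)) = (½)/31907 = (½)*(1/31907) = 1/63814 ≈ 1.5671e-5)
u - S = 1/63814 - 1*611282/27 = 1/63814 - 611282/27 = -39008349521/1722978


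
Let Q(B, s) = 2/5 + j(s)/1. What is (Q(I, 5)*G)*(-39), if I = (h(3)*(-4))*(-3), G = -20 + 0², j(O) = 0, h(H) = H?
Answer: 312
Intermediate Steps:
G = -20 (G = -20 + 0 = -20)
I = 36 (I = (3*(-4))*(-3) = -12*(-3) = 36)
Q(B, s) = ⅖ (Q(B, s) = 2/5 + 0/1 = 2*(⅕) + 0*1 = ⅖ + 0 = ⅖)
(Q(I, 5)*G)*(-39) = ((⅖)*(-20))*(-39) = -8*(-39) = 312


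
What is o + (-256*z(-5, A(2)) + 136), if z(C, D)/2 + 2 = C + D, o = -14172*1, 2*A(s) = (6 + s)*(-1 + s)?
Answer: -12500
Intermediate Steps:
A(s) = (-1 + s)*(6 + s)/2 (A(s) = ((6 + s)*(-1 + s))/2 = ((-1 + s)*(6 + s))/2 = (-1 + s)*(6 + s)/2)
o = -14172
z(C, D) = -4 + 2*C + 2*D (z(C, D) = -4 + 2*(C + D) = -4 + (2*C + 2*D) = -4 + 2*C + 2*D)
o + (-256*z(-5, A(2)) + 136) = -14172 + (-256*(-4 + 2*(-5) + 2*(-3 + (½)*2² + (5/2)*2)) + 136) = -14172 + (-256*(-4 - 10 + 2*(-3 + (½)*4 + 5)) + 136) = -14172 + (-256*(-4 - 10 + 2*(-3 + 2 + 5)) + 136) = -14172 + (-256*(-4 - 10 + 2*4) + 136) = -14172 + (-256*(-4 - 10 + 8) + 136) = -14172 + (-256*(-6) + 136) = -14172 + (1536 + 136) = -14172 + 1672 = -12500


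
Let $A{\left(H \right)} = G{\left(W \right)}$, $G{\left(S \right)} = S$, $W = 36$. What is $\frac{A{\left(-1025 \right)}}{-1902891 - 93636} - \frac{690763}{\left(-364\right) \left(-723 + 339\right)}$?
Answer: $- \frac{35362359283}{7155552768} \approx -4.9419$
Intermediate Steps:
$A{\left(H \right)} = 36$
$\frac{A{\left(-1025 \right)}}{-1902891 - 93636} - \frac{690763}{\left(-364\right) \left(-723 + 339\right)} = \frac{36}{-1902891 - 93636} - \frac{690763}{\left(-364\right) \left(-723 + 339\right)} = \frac{36}{-1996527} - \frac{690763}{\left(-364\right) \left(-384\right)} = 36 \left(- \frac{1}{1996527}\right) - \frac{690763}{139776} = - \frac{12}{665509} - \frac{690763}{139776} = - \frac{35362359283}{7155552768}$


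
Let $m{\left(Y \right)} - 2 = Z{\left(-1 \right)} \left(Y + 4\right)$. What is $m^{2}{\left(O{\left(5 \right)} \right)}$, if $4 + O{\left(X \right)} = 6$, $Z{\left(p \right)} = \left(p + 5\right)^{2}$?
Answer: $9604$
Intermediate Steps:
$Z{\left(p \right)} = \left(5 + p\right)^{2}$
$O{\left(X \right)} = 2$ ($O{\left(X \right)} = -4 + 6 = 2$)
$m{\left(Y \right)} = 66 + 16 Y$ ($m{\left(Y \right)} = 2 + \left(5 - 1\right)^{2} \left(Y + 4\right) = 2 + 4^{2} \left(4 + Y\right) = 2 + 16 \left(4 + Y\right) = 2 + \left(64 + 16 Y\right) = 66 + 16 Y$)
$m^{2}{\left(O{\left(5 \right)} \right)} = \left(66 + 16 \cdot 2\right)^{2} = \left(66 + 32\right)^{2} = 98^{2} = 9604$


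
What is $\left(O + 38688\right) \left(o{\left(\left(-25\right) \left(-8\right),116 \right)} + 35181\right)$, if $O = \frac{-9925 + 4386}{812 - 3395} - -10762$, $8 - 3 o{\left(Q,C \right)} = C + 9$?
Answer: $\frac{1496286489746}{861} \approx 1.7378 \cdot 10^{9}$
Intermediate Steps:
$o{\left(Q,C \right)} = - \frac{1}{3} - \frac{C}{3}$ ($o{\left(Q,C \right)} = \frac{8}{3} - \frac{C + 9}{3} = \frac{8}{3} - \frac{9 + C}{3} = \frac{8}{3} - \left(3 + \frac{C}{3}\right) = - \frac{1}{3} - \frac{C}{3}$)
$O = \frac{27803785}{2583}$ ($O = - \frac{5539}{-2583} + 10762 = \left(-5539\right) \left(- \frac{1}{2583}\right) + 10762 = \frac{5539}{2583} + 10762 = \frac{27803785}{2583} \approx 10764.0$)
$\left(O + 38688\right) \left(o{\left(\left(-25\right) \left(-8\right),116 \right)} + 35181\right) = \left(\frac{27803785}{2583} + 38688\right) \left(\left(- \frac{1}{3} - \frac{116}{3}\right) + 35181\right) = \frac{127734889 \left(\left(- \frac{1}{3} - \frac{116}{3}\right) + 35181\right)}{2583} = \frac{127734889 \left(-39 + 35181\right)}{2583} = \frac{127734889}{2583} \cdot 35142 = \frac{1496286489746}{861}$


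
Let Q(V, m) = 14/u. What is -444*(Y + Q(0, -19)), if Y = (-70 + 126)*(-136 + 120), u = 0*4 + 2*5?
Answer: 1986012/5 ≈ 3.9720e+5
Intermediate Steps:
u = 10 (u = 0 + 10 = 10)
Q(V, m) = 7/5 (Q(V, m) = 14/10 = 14*(1/10) = 7/5)
Y = -896 (Y = 56*(-16) = -896)
-444*(Y + Q(0, -19)) = -444*(-896 + 7/5) = -444*(-4473/5) = 1986012/5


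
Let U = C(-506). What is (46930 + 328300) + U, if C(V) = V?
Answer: 374724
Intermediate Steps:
U = -506
(46930 + 328300) + U = (46930 + 328300) - 506 = 375230 - 506 = 374724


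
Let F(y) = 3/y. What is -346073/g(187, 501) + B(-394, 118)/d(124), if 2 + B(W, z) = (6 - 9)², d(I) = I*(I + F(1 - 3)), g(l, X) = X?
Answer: -750977909/1087170 ≈ -690.76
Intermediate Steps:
d(I) = I*(-3/2 + I) (d(I) = I*(I + 3/(1 - 3)) = I*(I + 3/(-2)) = I*(I + 3*(-½)) = I*(I - 3/2) = I*(-3/2 + I))
B(W, z) = 7 (B(W, z) = -2 + (6 - 9)² = -2 + (-3)² = -2 + 9 = 7)
-346073/g(187, 501) + B(-394, 118)/d(124) = -346073/501 + 7/(((½)*124*(-3 + 2*124))) = -346073*1/501 + 7/(((½)*124*(-3 + 248))) = -346073/501 + 7/(((½)*124*245)) = -346073/501 + 7/15190 = -346073/501 + 7*(1/15190) = -346073/501 + 1/2170 = -750977909/1087170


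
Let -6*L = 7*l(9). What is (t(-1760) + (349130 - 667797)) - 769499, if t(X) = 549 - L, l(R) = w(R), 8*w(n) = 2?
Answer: -26102801/24 ≈ -1.0876e+6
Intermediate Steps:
w(n) = ¼ (w(n) = (⅛)*2 = ¼)
l(R) = ¼
L = -7/24 (L = -7/(6*4) = -⅙*7/4 = -7/24 ≈ -0.29167)
t(X) = 13183/24 (t(X) = 549 - 1*(-7/24) = 549 + 7/24 = 13183/24)
(t(-1760) + (349130 - 667797)) - 769499 = (13183/24 + (349130 - 667797)) - 769499 = (13183/24 - 318667) - 769499 = -7634825/24 - 769499 = -26102801/24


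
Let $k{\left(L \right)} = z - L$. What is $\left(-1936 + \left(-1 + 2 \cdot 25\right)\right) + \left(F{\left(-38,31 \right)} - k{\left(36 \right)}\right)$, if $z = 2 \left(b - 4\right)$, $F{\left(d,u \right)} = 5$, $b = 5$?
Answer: $-1848$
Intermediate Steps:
$z = 2$ ($z = 2 \left(5 - 4\right) = 2 \cdot 1 = 2$)
$k{\left(L \right)} = 2 - L$
$\left(-1936 + \left(-1 + 2 \cdot 25\right)\right) + \left(F{\left(-38,31 \right)} - k{\left(36 \right)}\right) = \left(-1936 + \left(-1 + 2 \cdot 25\right)\right) + \left(5 - \left(2 - 36\right)\right) = \left(-1936 + \left(-1 + 50\right)\right) + \left(5 - \left(2 - 36\right)\right) = \left(-1936 + 49\right) + \left(5 - -34\right) = -1887 + \left(5 + 34\right) = -1887 + 39 = -1848$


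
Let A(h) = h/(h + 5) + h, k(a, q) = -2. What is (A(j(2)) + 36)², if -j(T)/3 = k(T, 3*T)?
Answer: 219024/121 ≈ 1810.1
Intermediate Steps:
j(T) = 6 (j(T) = -3*(-2) = 6)
A(h) = h + h/(5 + h) (A(h) = h/(5 + h) + h = h + h/(5 + h))
(A(j(2)) + 36)² = (6*(6 + 6)/(5 + 6) + 36)² = (6*12/11 + 36)² = (6*(1/11)*12 + 36)² = (72/11 + 36)² = (468/11)² = 219024/121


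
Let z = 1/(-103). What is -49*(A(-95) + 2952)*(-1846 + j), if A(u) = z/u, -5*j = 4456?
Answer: 19370900657094/48925 ≈ 3.9593e+8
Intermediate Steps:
j = -4456/5 (j = -⅕*4456 = -4456/5 ≈ -891.20)
z = -1/103 ≈ -0.0097087
A(u) = -1/(103*u)
-49*(A(-95) + 2952)*(-1846 + j) = -49*(-1/103/(-95) + 2952)*(-1846 - 4456/5) = -49*(-1/103*(-1/95) + 2952)*(-13686)/5 = -49*(1/9785 + 2952)*(-13686)/5 = -1415380729*(-13686)/(9785*5) = -49*(-395324503206/48925) = 19370900657094/48925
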